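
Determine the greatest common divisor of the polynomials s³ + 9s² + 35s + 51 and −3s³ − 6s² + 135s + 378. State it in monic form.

s + 3

Repeated division with remainder:
  s³ + 9s² + 35s + 51 = (−1/3)(−3s³ − 6s² + 135s + 378) + (7s² + 80s + 177)
  −3s³ − 6s² + 135s + 378 = (−(3/7)s + 198/49)(7s² + 80s + 177) + (−(5508/49)s − 16524/49)
  7s² + 80s + 177 = (−(343/5508)s − 2891/5508)(−(5508/49)s − 16524/49) + (0)
Last nonzero remainder: −(5508/49)s − 16524/49. Dividing through by −5508/49 gives the monic gcd s + 3.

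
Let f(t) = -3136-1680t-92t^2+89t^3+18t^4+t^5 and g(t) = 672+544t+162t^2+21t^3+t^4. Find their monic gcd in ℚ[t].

Euclidean algorithm in ℚ[t]:
  t^5+18t^4+89t^3-92t^2-1680t-3136 = (t-3)(t^4+21t^3+162t^2+544t+672) + (-10t^3-150t^2-720t-1120)
  t^4+21t^3+162t^2+544t+672 = (-(1/10)t-3/5)(-10t^3-150t^2-720t-1120) + (0)
Last nonzero remainder: -10t^3-150t^2-720t-1120. Dividing through by -10 gives the monic gcd t^3+15t^2+72t+112.

112+72t+15t^2+t^3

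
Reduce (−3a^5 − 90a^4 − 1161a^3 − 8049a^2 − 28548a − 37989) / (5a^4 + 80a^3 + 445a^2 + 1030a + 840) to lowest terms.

(−3a^3 − 60a^2 − 498a − 1809)/(5a^2 + 30a + 40)

Repeated division with remainder:
  −3a^5 − 90a^4 − 1161a^3 − 8049a^2 − 28548a − 37989 = (−(3/5)a − 42/5)(5a^4 + 80a^3 + 445a^2 + 1030a + 840) + (−222a^3 − 3693a^2 − 19392a − 30933)
  5a^4 + 80a^3 + 445a^2 + 1030a + 840 = (−(5/222)a + 235/16428)(−222a^3 − 3693a^2 − 19392a − 30933) + ((334425/5476)a^2 + (1672125/2738)a + 7022925/5476)
  −222a^3 − 3693a^2 − 19392a − 30933 = (−(405224/111475)a − 2688716/111475)((334425/5476)a^2 + (1672125/2738)a + 7022925/5476) + (0)
Last nonzero remainder: (334425/5476)a^2 + (1672125/2738)a + 7022925/5476. Dividing through by 334425/5476 gives the monic gcd a^2 + 10a + 21.
Cancel a^2 + 10a + 21 from numerator and denominator to get the reduced form.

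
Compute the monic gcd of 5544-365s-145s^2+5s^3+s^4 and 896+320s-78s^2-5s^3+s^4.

56-15s+s^2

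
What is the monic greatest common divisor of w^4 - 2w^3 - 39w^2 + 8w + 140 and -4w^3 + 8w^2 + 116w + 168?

w^2 - 5w - 14

Apply the Euclidean algorithm:
  w^4 - 2w^3 - 39w^2 + 8w + 140 = (-(1/4)w)(-4w^3 + 8w^2 + 116w + 168) + (-10w^2 + 50w + 140)
  -4w^3 + 8w^2 + 116w + 168 = ((2/5)w + 6/5)(-10w^2 + 50w + 140) + (0)
Last nonzero remainder: -10w^2 + 50w + 140. Dividing through by -10 gives the monic gcd w^2 - 5w - 14.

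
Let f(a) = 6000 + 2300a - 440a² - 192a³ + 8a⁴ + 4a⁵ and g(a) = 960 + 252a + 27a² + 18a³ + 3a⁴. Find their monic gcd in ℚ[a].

20 + 9a + a²

Repeated division with remainder:
  4a⁵ + 8a⁴ - 192a³ - 440a² + 2300a + 6000 = ((4/3)a - 16/3)(3a⁴ + 18a³ + 27a² + 252a + 960) + (-132a³ - 632a² + 2364a + 11120)
  3a⁴ + 18a³ + 27a² + 252a + 960 = (-(1/44)a - 10/363)(-132a³ - 632a² + 2364a + 11120) + ((22984/363)a² + (68952/121)a + 459680/363)
  -132a³ - 632a² + 2364a + 11120 = (-(11979/5746)a + 50457/5746)((22984/363)a² + (68952/121)a + 459680/363) + (0)
Last nonzero remainder: (22984/363)a² + (68952/121)a + 459680/363. Dividing through by 22984/363 gives the monic gcd a² + 9a + 20.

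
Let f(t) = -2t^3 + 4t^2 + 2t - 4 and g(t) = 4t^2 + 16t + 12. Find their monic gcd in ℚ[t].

By polynomial division,
  -2t^3 + 4t^2 + 2t - 4 = (-(1/2)t + 3)(4t^2 + 16t + 12) + (-40t - 40)
  4t^2 + 16t + 12 = (-(1/10)t - 3/10)(-40t - 40) + (0)
Last nonzero remainder: -40t - 40. Dividing through by -40 gives the monic gcd t + 1.

t + 1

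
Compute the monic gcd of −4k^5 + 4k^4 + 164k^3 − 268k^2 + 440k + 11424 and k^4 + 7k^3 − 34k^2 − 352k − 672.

Apply the Euclidean algorithm:
  −4k^5 + 4k^4 + 164k^3 − 268k^2 + 440k + 11424 = (−4k + 32)(k^4 + 7k^3 − 34k^2 − 352k − 672) + (−196k^3 − 588k^2 + 9016k + 32928)
  k^4 + 7k^3 − 34k^2 − 352k − 672 = (−(1/196)k − 1/49)(−196k^3 − 588k^2 + 9016k + 32928) + (0)
Last nonzero remainder: −196k^3 − 588k^2 + 9016k + 32928. Dividing through by −196 gives the monic gcd k^3 + 3k^2 − 46k − 168.

k^3 + 3k^2 − 46k − 168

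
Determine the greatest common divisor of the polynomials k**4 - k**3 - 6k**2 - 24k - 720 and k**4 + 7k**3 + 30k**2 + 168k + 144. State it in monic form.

Repeated division with remainder:
  k**4 - k**3 - 6k**2 - 24k - 720 = (k**4 + 7k**3 + 30k**2 + 168k + 144) + (-8k**3 - 36k**2 - 192k - 864)
  k**4 + 7k**3 + 30k**2 + 168k + 144 = (-(1/8)k - 5/16)(-8k**3 - 36k**2 - 192k - 864) + (-(21/4)k**2 - 126)
  -8k**3 - 36k**2 - 192k - 864 = ((32/21)k + 48/7)(-(21/4)k**2 - 126) + (0)
Last nonzero remainder: -(21/4)k**2 - 126. Dividing through by -21/4 gives the monic gcd k**2 + 24.

k**2 + 24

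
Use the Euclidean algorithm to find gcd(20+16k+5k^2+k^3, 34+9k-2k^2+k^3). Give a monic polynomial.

2+k

Euclidean algorithm in ℚ[k]:
  k^3+5k^2+16k+20 = (k^3-2k^2+9k+34) + (7k^2+7k-14)
  k^3-2k^2+9k+34 = ((1/7)k-3/7)(7k^2+7k-14) + (14k+28)
  7k^2+7k-14 = ((1/2)k-1/2)(14k+28) + (0)
Last nonzero remainder: 14k+28. Dividing through by 14 gives the monic gcd k+2.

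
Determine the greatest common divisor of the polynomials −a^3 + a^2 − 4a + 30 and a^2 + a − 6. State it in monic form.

1

Euclidean algorithm in ℚ[a]:
  −a^3 + a^2 − 4a + 30 = (−a + 2)(a^2 + a − 6) + (−12a + 42)
  a^2 + a − 6 = (−(1/12)a − 3/8)(−12a + 42) + (39/4)
  −12a + 42 = (−(16/13)a + 56/13)(39/4) + (0)
The last nonzero remainder is the constant 39/4, so the polynomials are coprime and gcd = 1.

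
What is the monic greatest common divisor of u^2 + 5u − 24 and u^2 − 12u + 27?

Repeated division with remainder:
  u^2 + 5u − 24 = (u^2 − 12u + 27) + (17u − 51)
  u^2 − 12u + 27 = ((1/17)u − 9/17)(17u − 51) + (0)
Last nonzero remainder: 17u − 51. Dividing through by 17 gives the monic gcd u − 3.

u − 3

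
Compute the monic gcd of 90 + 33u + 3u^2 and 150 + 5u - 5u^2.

By polynomial division,
  3u^2 + 33u + 90 = (-3/5)(-5u^2 + 5u + 150) + (36u + 180)
  -5u^2 + 5u + 150 = (-(5/36)u + 5/6)(36u + 180) + (0)
Last nonzero remainder: 36u + 180. Dividing through by 36 gives the monic gcd u + 5.

5 + u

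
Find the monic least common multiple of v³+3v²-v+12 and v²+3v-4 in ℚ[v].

By polynomial division,
  v³+3v²-v+12 = (v)(v²+3v-4) + (3v+12)
  v²+3v-4 = ((1/3)v-1/3)(3v+12) + (0)
Last nonzero remainder: 3v+12. Dividing through by 3 gives the monic gcd v+4.
Then lcm(f, g) = f·g / gcd(f, g); expanding and making the result monic gives the answer.

v⁴+2v³-4v²+13v-12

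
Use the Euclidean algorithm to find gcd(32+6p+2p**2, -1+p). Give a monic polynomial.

1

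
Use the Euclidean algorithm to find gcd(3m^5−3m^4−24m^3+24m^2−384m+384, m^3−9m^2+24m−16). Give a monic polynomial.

m^2−5m+4

Repeated division with remainder:
  3m^5−3m^4−24m^3+24m^2−384m+384 = (3m^2+24m+120)(m^3−9m^2+24m−16) + (576m^2−2880m+2304)
  m^3−9m^2+24m−16 = ((1/576)m−1/144)(576m^2−2880m+2304) + (0)
Last nonzero remainder: 576m^2−2880m+2304. Dividing through by 576 gives the monic gcd m^2−5m+4.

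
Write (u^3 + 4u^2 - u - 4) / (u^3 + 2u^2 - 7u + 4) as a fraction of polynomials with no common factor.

Apply the Euclidean algorithm:
  u^3 + 4u^2 - u - 4 = (u^3 + 2u^2 - 7u + 4) + (2u^2 + 6u - 8)
  u^3 + 2u^2 - 7u + 4 = ((1/2)u - 1/2)(2u^2 + 6u - 8) + (0)
Last nonzero remainder: 2u^2 + 6u - 8. Dividing through by 2 gives the monic gcd u^2 + 3u - 4.
Cancel u^2 + 3u - 4 from numerator and denominator to get the reduced form.

(u + 1)/(u - 1)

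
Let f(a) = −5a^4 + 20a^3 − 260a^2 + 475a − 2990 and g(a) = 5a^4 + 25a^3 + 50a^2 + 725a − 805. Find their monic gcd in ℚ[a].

Euclidean algorithm in ℚ[a]:
  −5a^4 + 20a^3 − 260a^2 + 475a − 2990 = (−1)(5a^4 + 25a^3 + 50a^2 + 725a − 805) + (45a^3 − 210a^2 + 1200a − 3795)
  5a^4 + 25a^3 + 50a^2 + 725a − 805 = ((1/9)a + 29/27)(45a^3 − 210a^2 + 1200a − 3795) + ((1280/9)a^2 − (1280/9)a + 29440/9)
  45a^3 − 210a^2 + 1200a − 3795 = ((81/256)a − 297/256)((1280/9)a^2 − (1280/9)a + 29440/9) + (0)
Last nonzero remainder: (1280/9)a^2 − (1280/9)a + 29440/9. Dividing through by 1280/9 gives the monic gcd a^2 − a + 23.

a^2 − a + 23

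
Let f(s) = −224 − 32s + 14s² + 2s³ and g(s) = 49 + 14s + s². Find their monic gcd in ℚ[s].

7 + s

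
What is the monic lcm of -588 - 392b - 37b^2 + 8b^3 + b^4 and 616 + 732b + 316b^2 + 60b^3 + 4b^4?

Apply the Euclidean algorithm:
  b^4 + 8b^3 - 37b^2 - 392b - 588 = (1/4)(4b^4 + 60b^3 + 316b^2 + 732b + 616) + (-7b^3 - 116b^2 - 575b - 742)
  4b^4 + 60b^3 + 316b^2 + 732b + 616 = (-(4/7)b + 44/49)(-7b^3 - 116b^2 - 575b - 742) + ((4488/49)b^2 + (40392/49)b + 8976/7)
  -7b^3 - 116b^2 - 575b - 742 = (-(343/4488)b - 2597/4488)((4488/49)b^2 + (40392/49)b + 8976/7) + (0)
Last nonzero remainder: (4488/49)b^2 + (40392/49)b + 8976/7. Dividing through by 4488/49 gives the monic gcd b^2 + 9b + 14.
Then lcm(f, g) = f·g / gcd(f, g); expanding and making the result monic gives the answer.

-6468 - 7840b - 3347b^2 - 526b^3 + 22b^4 + 14b^5 + b^6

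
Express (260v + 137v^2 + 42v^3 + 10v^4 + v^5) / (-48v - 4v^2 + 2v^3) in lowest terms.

By polynomial division,
  v^5 + 10v^4 + 42v^3 + 137v^2 + 260v = ((1/2)v^2 + 6v + 45)(2v^3 - 4v^2 - 48v) + (605v^2 + 2420v)
  2v^3 - 4v^2 - 48v = ((2/605)v - 12/605)(605v^2 + 2420v) + (0)
Last nonzero remainder: 605v^2 + 2420v. Dividing through by 605 gives the monic gcd v^2 + 4v.
Cancel v^2 + 4v from numerator and denominator to get the reduced form.

(65 + 18v + 6v^2 + v^3)/(-12 + 2v)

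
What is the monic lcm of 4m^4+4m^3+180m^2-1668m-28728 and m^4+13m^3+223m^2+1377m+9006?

Euclidean algorithm in ℚ[m]:
  4m^4+4m^3+180m^2-1668m-28728 = (4)(m^4+13m^3+223m^2+1377m+9006) + (-48m^3-712m^2-7176m-64752)
  m^4+13m^3+223m^2+1377m+9006 = (-(1/48)m+11/288)(-48m^3-712m^2-7176m-64752) + ((3625/36)m^2+(3625/12)m+68875/6)
  -48m^3-712m^2-7176m-64752 = (-(1728/3625)m-20448/3625)((3625/36)m^2+(3625/12)m+68875/6) + (0)
Last nonzero remainder: (3625/36)m^2+(3625/12)m+68875/6. Dividing through by 3625/36 gives the monic gcd m^2+3m+114.
Then lcm(f, g) = f·g / gcd(f, g); expanding and making the result monic gives the answer.

m^6+11m^5+134m^4+112m^3-7797m^2-104763m-567378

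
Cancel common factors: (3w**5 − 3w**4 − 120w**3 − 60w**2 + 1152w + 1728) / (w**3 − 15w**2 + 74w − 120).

(3w**3 + 27w**2 + 78w + 72)/(w − 5)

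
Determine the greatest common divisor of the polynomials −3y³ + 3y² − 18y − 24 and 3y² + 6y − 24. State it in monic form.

1

Apply the Euclidean algorithm:
  −3y³ + 3y² − 18y − 24 = (−y + 3)(3y² + 6y − 24) + (−60y + 48)
  3y² + 6y − 24 = (−(1/20)y − 7/50)(−60y + 48) + (−432/25)
  −60y + 48 = ((125/36)y − 25/9)(−432/25) + (0)
The last nonzero remainder is the constant −432/25, so the polynomials are coprime and gcd = 1.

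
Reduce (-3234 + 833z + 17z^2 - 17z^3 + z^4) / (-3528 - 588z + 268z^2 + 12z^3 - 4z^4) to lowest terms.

(11 - z)/(12 + 4z)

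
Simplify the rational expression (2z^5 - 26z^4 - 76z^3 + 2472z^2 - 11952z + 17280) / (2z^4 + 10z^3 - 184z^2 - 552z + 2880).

Euclidean algorithm in ℚ[z]:
  2z^5 - 26z^4 - 76z^3 + 2472z^2 - 11952z + 17280 = (z - 18)(2z^4 + 10z^3 - 184z^2 - 552z + 2880) + (288z^3 - 288z^2 - 24768z + 69120)
  2z^4 + 10z^3 - 184z^2 - 552z + 2880 = ((1/144)z + 1/24)(288z^3 - 288z^2 - 24768z + 69120) + (0)
Last nonzero remainder: 288z^3 - 288z^2 - 24768z + 69120. Dividing through by 288 gives the monic gcd z^3 - z^2 - 86z + 240.
Cancel z^3 - z^2 - 86z + 240 from numerator and denominator to get the reduced form.

(z^2 - 12z + 36)/(z + 6)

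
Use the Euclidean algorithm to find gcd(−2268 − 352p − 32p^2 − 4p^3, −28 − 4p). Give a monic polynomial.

Repeated division with remainder:
  −4p^3 − 32p^2 − 352p − 2268 = (p^2 + p + 81)(−4p − 28) + (0)
Last nonzero remainder: −4p − 28. Dividing through by −4 gives the monic gcd p + 7.

7 + p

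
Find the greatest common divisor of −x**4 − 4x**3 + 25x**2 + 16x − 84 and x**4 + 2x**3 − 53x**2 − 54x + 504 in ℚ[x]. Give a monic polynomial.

Euclidean algorithm in ℚ[x]:
  −x**4 − 4x**3 + 25x**2 + 16x − 84 = (−1)(x**4 + 2x**3 − 53x**2 − 54x + 504) + (−2x**3 − 28x**2 − 38x + 420)
  x**4 + 2x**3 − 53x**2 − 54x + 504 = (−(1/2)x + 6)(−2x**3 − 28x**2 − 38x + 420) + (96x**2 + 384x − 2016)
  −2x**3 − 28x**2 − 38x + 420 = (−(1/48)x − 5/24)(96x**2 + 384x − 2016) + (0)
Last nonzero remainder: 96x**2 + 384x − 2016. Dividing through by 96 gives the monic gcd x**2 + 4x − 21.

x**2 + 4x − 21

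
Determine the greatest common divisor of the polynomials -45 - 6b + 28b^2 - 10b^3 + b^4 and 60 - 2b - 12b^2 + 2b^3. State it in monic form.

By polynomial division,
  b^4 - 10b^3 + 28b^2 - 6b - 45 = ((1/2)b - 2)(2b^3 - 12b^2 - 2b + 60) + (5b^2 - 40b + 75)
  2b^3 - 12b^2 - 2b + 60 = ((2/5)b + 4/5)(5b^2 - 40b + 75) + (0)
Last nonzero remainder: 5b^2 - 40b + 75. Dividing through by 5 gives the monic gcd b^2 - 8b + 15.

15 - 8b + b^2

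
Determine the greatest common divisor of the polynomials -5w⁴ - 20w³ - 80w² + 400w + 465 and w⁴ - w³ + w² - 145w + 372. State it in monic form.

Repeated division with remainder:
  -5w⁴ - 20w³ - 80w² + 400w + 465 = (-5)(w⁴ - w³ + w² - 145w + 372) + (-25w³ - 75w² - 325w + 2325)
  w⁴ - w³ + w² - 145w + 372 = (-(1/25)w + 4/25)(-25w³ - 75w² - 325w + 2325) + (0)
Last nonzero remainder: -25w³ - 75w² - 325w + 2325. Dividing through by -25 gives the monic gcd w³ + 3w² + 13w - 93.

w³ + 3w² + 13w - 93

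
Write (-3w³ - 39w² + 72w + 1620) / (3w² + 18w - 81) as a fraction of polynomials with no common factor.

(-w² - 4w + 60)/(w - 3)

Repeated division with remainder:
  -3w³ - 39w² + 72w + 1620 = (-w - 7)(3w² + 18w - 81) + (117w + 1053)
  3w² + 18w - 81 = ((1/39)w - 1/13)(117w + 1053) + (0)
Last nonzero remainder: 117w + 1053. Dividing through by 117 gives the monic gcd w + 9.
Cancel w + 9 from numerator and denominator to get the reduced form.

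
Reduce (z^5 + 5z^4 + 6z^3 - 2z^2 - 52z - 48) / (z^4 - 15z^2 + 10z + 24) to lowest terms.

(z^2 + 2z + 6)/(z - 3)

Apply the Euclidean algorithm:
  z^5 + 5z^4 + 6z^3 - 2z^2 - 52z - 48 = (z + 5)(z^4 - 15z^2 + 10z + 24) + (21z^3 + 63z^2 - 126z - 168)
  z^4 - 15z^2 + 10z + 24 = ((1/21)z - 1/7)(21z^3 + 63z^2 - 126z - 168) + (0)
Last nonzero remainder: 21z^3 + 63z^2 - 126z - 168. Dividing through by 21 gives the monic gcd z^3 + 3z^2 - 6z - 8.
Cancel z^3 + 3z^2 - 6z - 8 from numerator and denominator to get the reduced form.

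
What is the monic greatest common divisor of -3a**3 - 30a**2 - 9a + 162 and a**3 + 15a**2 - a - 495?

Repeated division with remainder:
  -3a**3 - 30a**2 - 9a + 162 = (-3)(a**3 + 15a**2 - a - 495) + (15a**2 - 12a - 1323)
  a**3 + 15a**2 - a - 495 = ((1/15)a + 79/75)(15a**2 - 12a - 1323) + ((2496/25)a + 22464/25)
  15a**2 - 12a - 1323 = ((125/832)a - 1225/832)((2496/25)a + 22464/25) + (0)
Last nonzero remainder: (2496/25)a + 22464/25. Dividing through by 2496/25 gives the monic gcd a + 9.

a + 9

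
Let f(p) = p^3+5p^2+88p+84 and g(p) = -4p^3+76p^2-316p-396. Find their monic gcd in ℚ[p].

p+1

Repeated division with remainder:
  p^3+5p^2+88p+84 = (-1/4)(-4p^3+76p^2-316p-396) + (24p^2+9p-15)
  -4p^3+76p^2-316p-396 = (-(1/6)p+155/48)(24p^2+9p-15) + (-(5561/16)p-5561/16)
  24p^2+9p-15 = (-(384/5561)p+240/5561)(-(5561/16)p-5561/16) + (0)
Last nonzero remainder: -(5561/16)p-5561/16. Dividing through by -5561/16 gives the monic gcd p+1.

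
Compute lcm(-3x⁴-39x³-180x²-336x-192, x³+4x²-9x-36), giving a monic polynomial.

x⁶+13x⁵+51x⁴-5x³-476x²-1008x-576

Euclidean algorithm in ℚ[x]:
  -3x⁴-39x³-180x²-336x-192 = (-3x-27)(x³+4x²-9x-36) + (-99x²-687x-1164)
  x³+4x²-9x-36 = (-(1/99)x+97/3267)(-99x²-687x-1164) + (-(392/1089)x-1568/1089)
  -99x²-687x-1164 = ((107811/392)x+316899/392)(-(392/1089)x-1568/1089) + (0)
Last nonzero remainder: -(392/1089)x-1568/1089. Dividing through by -392/1089 gives the monic gcd x+4.
Then lcm(f, g) = f·g / gcd(f, g); expanding and making the result monic gives the answer.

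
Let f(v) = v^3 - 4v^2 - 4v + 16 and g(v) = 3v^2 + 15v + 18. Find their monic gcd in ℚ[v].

Apply the Euclidean algorithm:
  v^3 - 4v^2 - 4v + 16 = ((1/3)v - 3)(3v^2 + 15v + 18) + (35v + 70)
  3v^2 + 15v + 18 = ((3/35)v + 9/35)(35v + 70) + (0)
Last nonzero remainder: 35v + 70. Dividing through by 35 gives the monic gcd v + 2.

v + 2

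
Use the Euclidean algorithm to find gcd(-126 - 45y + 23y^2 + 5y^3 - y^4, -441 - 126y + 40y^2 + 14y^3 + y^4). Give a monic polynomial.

-9 + y^2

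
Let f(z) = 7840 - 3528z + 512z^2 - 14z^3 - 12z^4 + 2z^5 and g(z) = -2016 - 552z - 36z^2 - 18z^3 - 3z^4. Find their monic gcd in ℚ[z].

28 - 4z + z^2

Euclidean algorithm in ℚ[z]:
  2z^5 - 12z^4 - 14z^3 + 512z^2 - 3528z + 7840 = (-(2/3)z + 8)(-3z^4 - 18z^3 - 36z^2 - 552z - 2016) + (106z^3 + 432z^2 - 456z + 23968)
  -3z^4 - 18z^3 - 36z^2 - 552z - 2016 = (-(3/106)z - 153/2809)(106z^3 + 432z^2 - 456z + 23968) + (-(71280/2809)z^2 + (285120/2809)z - 1995840/2809)
  106z^3 + 432z^2 - 456z + 23968 = (-(148877/35640)z - 300563/8910)(-(71280/2809)z^2 + (285120/2809)z - 1995840/2809) + (0)
Last nonzero remainder: -(71280/2809)z^2 + (285120/2809)z - 1995840/2809. Dividing through by -71280/2809 gives the monic gcd z^2 - 4z + 28.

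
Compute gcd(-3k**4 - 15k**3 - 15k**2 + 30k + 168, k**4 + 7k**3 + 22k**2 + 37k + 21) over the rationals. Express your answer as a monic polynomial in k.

By polynomial division,
  -3k**4 - 15k**3 - 15k**2 + 30k + 168 = (-3)(k**4 + 7k**3 + 22k**2 + 37k + 21) + (6k**3 + 51k**2 + 141k + 231)
  k**4 + 7k**3 + 22k**2 + 37k + 21 = ((1/6)k - 1/4)(6k**3 + 51k**2 + 141k + 231) + ((45/4)k**2 + (135/4)k + 315/4)
  6k**3 + 51k**2 + 141k + 231 = ((8/15)k + 44/15)((45/4)k**2 + (135/4)k + 315/4) + (0)
Last nonzero remainder: (45/4)k**2 + (135/4)k + 315/4. Dividing through by 45/4 gives the monic gcd k**2 + 3k + 7.

k**2 + 3k + 7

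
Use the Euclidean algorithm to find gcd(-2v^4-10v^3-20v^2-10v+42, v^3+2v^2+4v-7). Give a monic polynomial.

Apply the Euclidean algorithm:
  -2v^4-10v^3-20v^2-10v+42 = (-2v-6)(v^3+2v^2+4v-7) + (0)
The last nonzero remainder v^3+2v^2+4v-7 is already monic.

v^3+2v^2+4v-7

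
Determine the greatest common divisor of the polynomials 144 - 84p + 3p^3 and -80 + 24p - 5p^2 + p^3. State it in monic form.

-4 + p

By polynomial division,
  3p^3 - 84p + 144 = (3)(p^3 - 5p^2 + 24p - 80) + (15p^2 - 156p + 384)
  p^3 - 5p^2 + 24p - 80 = ((1/15)p + 9/25)(15p^2 - 156p + 384) + ((1364/25)p - 5456/25)
  15p^2 - 156p + 384 = ((375/1364)p - 600/341)((1364/25)p - 5456/25) + (0)
Last nonzero remainder: (1364/25)p - 5456/25. Dividing through by 1364/25 gives the monic gcd p - 4.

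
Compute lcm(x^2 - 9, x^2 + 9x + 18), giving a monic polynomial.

x^3 + 6x^2 - 9x - 54

Apply the Euclidean algorithm:
  x^2 - 9 = (x^2 + 9x + 18) + (-9x - 27)
  x^2 + 9x + 18 = (-(1/9)x - 2/3)(-9x - 27) + (0)
Last nonzero remainder: -9x - 27. Dividing through by -9 gives the monic gcd x + 3.
Then lcm(f, g) = f·g / gcd(f, g); expanding and making the result monic gives the answer.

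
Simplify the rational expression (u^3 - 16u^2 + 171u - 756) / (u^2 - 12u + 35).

(u^2 - 9u + 108)/(u - 5)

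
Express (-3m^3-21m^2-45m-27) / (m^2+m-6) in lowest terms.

(-3m^2-12m-9)/(m-2)

By polynomial division,
  -3m^3-21m^2-45m-27 = (-3m-18)(m^2+m-6) + (-45m-135)
  m^2+m-6 = (-(1/45)m+2/45)(-45m-135) + (0)
Last nonzero remainder: -45m-135. Dividing through by -45 gives the monic gcd m+3.
Cancel m+3 from numerator and denominator to get the reduced form.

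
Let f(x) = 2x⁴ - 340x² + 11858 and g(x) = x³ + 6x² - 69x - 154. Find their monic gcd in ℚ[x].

x² + 4x - 77

Apply the Euclidean algorithm:
  2x⁴ - 340x² + 11858 = (2x - 12)(x³ + 6x² - 69x - 154) + (-130x² - 520x + 10010)
  x³ + 6x² - 69x - 154 = (-(1/130)x - 1/65)(-130x² - 520x + 10010) + (0)
Last nonzero remainder: -130x² - 520x + 10010. Dividing through by -130 gives the monic gcd x² + 4x - 77.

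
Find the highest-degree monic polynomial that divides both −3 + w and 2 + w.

Apply the Euclidean algorithm:
  w − 3 = (w + 2) + (−5)
  w + 2 = (−(1/5)w − 2/5)(−5) + (0)
The last nonzero remainder is the constant −5, so the polynomials are coprime and gcd = 1.

1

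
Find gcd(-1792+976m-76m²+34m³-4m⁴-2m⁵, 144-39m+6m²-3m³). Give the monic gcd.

16+m+m²

Euclidean algorithm in ℚ[m]:
  -2m⁵-4m⁴+34m³-76m²+976m-1792 = ((2/3)m²+(8/3)m-44/3)(-3m³+6m²-39m+144) + (20m²+20m+320)
  -3m³+6m²-39m+144 = (-(3/20)m+9/20)(20m²+20m+320) + (0)
Last nonzero remainder: 20m²+20m+320. Dividing through by 20 gives the monic gcd m²+m+16.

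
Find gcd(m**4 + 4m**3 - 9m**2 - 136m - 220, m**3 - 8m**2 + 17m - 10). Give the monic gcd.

Apply the Euclidean algorithm:
  m**4 + 4m**3 - 9m**2 - 136m - 220 = (m + 12)(m**3 - 8m**2 + 17m - 10) + (70m**2 - 330m - 100)
  m**3 - 8m**2 + 17m - 10 = ((1/70)m - 23/490)(70m**2 - 330m - 100) + ((144/49)m - 720/49)
  70m**2 - 330m - 100 = ((1715/72)m + 245/36)((144/49)m - 720/49) + (0)
Last nonzero remainder: (144/49)m - 720/49. Dividing through by 144/49 gives the monic gcd m - 5.

m - 5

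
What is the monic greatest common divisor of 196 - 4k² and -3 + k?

1

Apply the Euclidean algorithm:
  -4k² + 196 = (-4k - 12)(k - 3) + (160)
  k - 3 = ((1/160)k - 3/160)(160) + (0)
The last nonzero remainder is the constant 160, so the polynomials are coprime and gcd = 1.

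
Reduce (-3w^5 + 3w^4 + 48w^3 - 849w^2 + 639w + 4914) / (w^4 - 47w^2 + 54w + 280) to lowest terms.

(-3w^3 + 30w^2 - 180w + 351)/(w^2 - 9w + 20)

Repeated division with remainder:
  -3w^5 + 3w^4 + 48w^3 - 849w^2 + 639w + 4914 = (-3w + 3)(w^4 - 47w^2 + 54w + 280) + (-93w^3 - 546w^2 + 1317w + 4074)
  w^4 - 47w^2 + 54w + 280 = (-(1/93)w + 182/2883)(-93w^3 - 546w^2 + 1317w + 4074) + ((1566/961)w^2 + (14094/961)w + 21924/961)
  -93w^3 - 546w^2 + 1317w + 4074 = (-(29791/522)w + 93217/522)((1566/961)w^2 + (14094/961)w + 21924/961) + (0)
Last nonzero remainder: (1566/961)w^2 + (14094/961)w + 21924/961. Dividing through by 1566/961 gives the monic gcd w^2 + 9w + 14.
Cancel w^2 + 9w + 14 from numerator and denominator to get the reduced form.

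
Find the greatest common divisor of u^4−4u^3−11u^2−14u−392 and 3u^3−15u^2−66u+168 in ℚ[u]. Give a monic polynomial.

u^2−3u−28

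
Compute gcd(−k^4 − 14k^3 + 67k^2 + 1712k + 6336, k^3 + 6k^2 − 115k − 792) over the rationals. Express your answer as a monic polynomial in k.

By polynomial division,
  −k^4 − 14k^3 + 67k^2 + 1712k + 6336 = (−k − 8)(k^3 + 6k^2 − 115k − 792) + (0)
The last nonzero remainder k^3 + 6k^2 − 115k − 792 is already monic.

k^3 + 6k^2 − 115k − 792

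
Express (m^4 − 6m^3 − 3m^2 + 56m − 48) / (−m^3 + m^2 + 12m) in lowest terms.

Euclidean algorithm in ℚ[m]:
  m^4 − 6m^3 − 3m^2 + 56m − 48 = (−m + 5)(−m^3 + m^2 + 12m) + (4m^2 − 4m − 48)
  −m^3 + m^2 + 12m = (−(1/4)m)(4m^2 − 4m − 48) + (0)
Last nonzero remainder: 4m^2 − 4m − 48. Dividing through by 4 gives the monic gcd m^2 − m − 12.
Cancel m^2 − m − 12 from numerator and denominator to get the reduced form.

(−m^2 + 5m − 4)/(m)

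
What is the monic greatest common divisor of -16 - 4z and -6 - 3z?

1

Repeated division with remainder:
  -4z - 16 = (4/3)(-3z - 6) + (-8)
  -3z - 6 = ((3/8)z + 3/4)(-8) + (0)
The last nonzero remainder is the constant -8, so the polynomials are coprime and gcd = 1.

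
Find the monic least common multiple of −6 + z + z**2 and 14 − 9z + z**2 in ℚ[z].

42 − 13z − 6z**2 + z**3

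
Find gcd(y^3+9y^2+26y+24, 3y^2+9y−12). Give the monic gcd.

y+4

Repeated division with remainder:
  y^3+9y^2+26y+24 = ((1/3)y+2)(3y^2+9y−12) + (12y+48)
  3y^2+9y−12 = ((1/4)y−1/4)(12y+48) + (0)
Last nonzero remainder: 12y+48. Dividing through by 12 gives the monic gcd y+4.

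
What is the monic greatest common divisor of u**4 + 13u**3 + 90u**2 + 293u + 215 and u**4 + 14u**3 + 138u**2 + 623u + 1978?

Repeated division with remainder:
  u**4 + 13u**3 + 90u**2 + 293u + 215 = (u**4 + 14u**3 + 138u**2 + 623u + 1978) + (−u**3 − 48u**2 − 330u − 1763)
  u**4 + 14u**3 + 138u**2 + 623u + 1978 = (−u + 34)(−u**3 − 48u**2 − 330u − 1763) + (1440u**2 + 10080u + 61920)
  −u**3 − 48u**2 − 330u − 1763 = (−(1/1440)u − 41/1440)(1440u**2 + 10080u + 61920) + (0)
Last nonzero remainder: 1440u**2 + 10080u + 61920. Dividing through by 1440 gives the monic gcd u**2 + 7u + 43.

u**2 + 7u + 43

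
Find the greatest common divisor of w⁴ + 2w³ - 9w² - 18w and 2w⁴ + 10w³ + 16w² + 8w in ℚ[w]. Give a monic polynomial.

Euclidean algorithm in ℚ[w]:
  w⁴ + 2w³ - 9w² - 18w = (1/2)(2w⁴ + 10w³ + 16w² + 8w) + (-3w³ - 17w² - 22w)
  2w⁴ + 10w³ + 16w² + 8w = (-(2/3)w + 4/9)(-3w³ - 17w² - 22w) + ((80/9)w² + (160/9)w)
  -3w³ - 17w² - 22w = (-(27/80)w - 99/80)((80/9)w² + (160/9)w) + (0)
Last nonzero remainder: (80/9)w² + (160/9)w. Dividing through by 80/9 gives the monic gcd w² + 2w.

w² + 2w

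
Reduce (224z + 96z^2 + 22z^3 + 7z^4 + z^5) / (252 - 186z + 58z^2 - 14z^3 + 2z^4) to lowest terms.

(16z + 8z^2 + z^3)/(18 - 12z + 2z^2)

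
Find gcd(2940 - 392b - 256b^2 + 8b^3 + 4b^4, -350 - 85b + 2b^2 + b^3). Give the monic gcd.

By polynomial division,
  4b^4 + 8b^3 - 256b^2 - 392b + 2940 = (4b)(b^3 + 2b^2 - 85b - 350) + (84b^2 + 1008b + 2940)
  b^3 + 2b^2 - 85b - 350 = ((1/84)b - 5/42)(84b^2 + 1008b + 2940) + (0)
Last nonzero remainder: 84b^2 + 1008b + 2940. Dividing through by 84 gives the monic gcd b^2 + 12b + 35.

35 + 12b + b^2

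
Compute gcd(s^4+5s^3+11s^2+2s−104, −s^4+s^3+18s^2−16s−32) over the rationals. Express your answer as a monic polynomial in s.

Repeated division with remainder:
  s^4+5s^3+11s^2+2s−104 = (−1)(−s^4+s^3+18s^2−16s−32) + (6s^3+29s^2−14s−136)
  −s^4+s^3+18s^2−16s−32 = (−(1/6)s+35/36)(6s^3+29s^2−14s−136) + (−(451/36)s^2−(451/18)s+902/9)
  6s^3+29s^2−14s−136 = (−(216/451)s−612/451)(−(451/36)s^2−(451/18)s+902/9) + (0)
Last nonzero remainder: −(451/36)s^2−(451/18)s+902/9. Dividing through by −451/36 gives the monic gcd s^2+2s−8.

s^2+2s−8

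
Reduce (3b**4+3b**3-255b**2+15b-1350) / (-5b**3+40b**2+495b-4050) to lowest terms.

(-3b**2-15)/(5b-45)

Euclidean algorithm in ℚ[b]:
  3b**4+3b**3-255b**2+15b-1350 = (-(3/5)b-27/5)(-5b**3+40b**2+495b-4050) + (258b**2+258b-23220)
  -5b**3+40b**2+495b-4050 = (-(5/258)b+15/86)(258b**2+258b-23220) + (0)
Last nonzero remainder: 258b**2+258b-23220. Dividing through by 258 gives the monic gcd b**2+b-90.
Cancel b**2+b-90 from numerator and denominator to get the reduced form.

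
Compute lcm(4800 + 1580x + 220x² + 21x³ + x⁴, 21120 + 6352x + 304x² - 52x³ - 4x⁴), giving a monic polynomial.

Repeated division with remainder:
  x⁴ + 21x³ + 220x² + 1580x + 4800 = (-1/4)(-4x⁴ - 52x³ + 304x² + 6352x + 21120) + (8x³ + 296x² + 3168x + 10080)
  -4x⁴ - 52x³ + 304x² + 6352x + 21120 = (-(1/2)x + 12)(8x³ + 296x² + 3168x + 10080) + (-1664x² - 26624x - 99840)
  8x³ + 296x² + 3168x + 10080 = (-(1/208)x - 21/208)(-1664x² - 26624x - 99840) + (0)
Last nonzero remainder: -1664x² - 26624x - 99840. Dividing through by -1664 gives the monic gcd x² + 16x + 60.
Then lcm(f, g) = f·g / gcd(f, g); expanding and making the result monic gives the answer.

-422400 - 153440x - 19300x² - 928x³ + 69x⁴ + 18x⁵ + x⁶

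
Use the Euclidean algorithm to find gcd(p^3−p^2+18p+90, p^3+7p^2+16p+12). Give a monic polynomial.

By polynomial division,
  p^3−p^2+18p+90 = (p^3+7p^2+16p+12) + (−8p^2+2p+78)
  p^3+7p^2+16p+12 = (−(1/8)p−29/32)(−8p^2+2p+78) + ((441/16)p+1323/16)
  −8p^2+2p+78 = (−(128/441)p+416/441)((441/16)p+1323/16) + (0)
Last nonzero remainder: (441/16)p+1323/16. Dividing through by 441/16 gives the monic gcd p+3.

p+3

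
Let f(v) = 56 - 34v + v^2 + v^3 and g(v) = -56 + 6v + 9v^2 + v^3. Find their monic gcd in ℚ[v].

-14 + 5v + v^2

Euclidean algorithm in ℚ[v]:
  v^3 + v^2 - 34v + 56 = (v^3 + 9v^2 + 6v - 56) + (-8v^2 - 40v + 112)
  v^3 + 9v^2 + 6v - 56 = (-(1/8)v - 1/2)(-8v^2 - 40v + 112) + (0)
Last nonzero remainder: -8v^2 - 40v + 112. Dividing through by -8 gives the monic gcd v^2 + 5v - 14.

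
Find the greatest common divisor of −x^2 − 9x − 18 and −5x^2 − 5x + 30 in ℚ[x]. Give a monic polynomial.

Repeated division with remainder:
  −x^2 − 9x − 18 = (1/5)(−5x^2 − 5x + 30) + (−8x − 24)
  −5x^2 − 5x + 30 = ((5/8)x − 5/4)(−8x − 24) + (0)
Last nonzero remainder: −8x − 24. Dividing through by −8 gives the monic gcd x + 3.

x + 3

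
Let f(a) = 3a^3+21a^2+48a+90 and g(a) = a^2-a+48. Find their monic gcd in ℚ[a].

1

Repeated division with remainder:
  3a^3+21a^2+48a+90 = (3a+24)(a^2-a+48) + (-72a-1062)
  a^2-a+48 = (-(1/72)a+7/32)(-72a-1062) + (4485/16)
  -72a-1062 = (-(384/1495)a-5664/1495)(4485/16) + (0)
The last nonzero remainder is the constant 4485/16, so the polynomials are coprime and gcd = 1.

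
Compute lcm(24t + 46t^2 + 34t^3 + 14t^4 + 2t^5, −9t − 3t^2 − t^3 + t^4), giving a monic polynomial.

−36t − 57t^2 − 28t^3 − 4t^4 + 4t^5 + t^6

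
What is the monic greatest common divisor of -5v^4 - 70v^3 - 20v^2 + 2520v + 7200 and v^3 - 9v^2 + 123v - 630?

v - 6

Euclidean algorithm in ℚ[v]:
  -5v^4 - 70v^3 - 20v^2 + 2520v + 7200 = (-5v - 115)(v^3 - 9v^2 + 123v - 630) + (-440v^2 + 13515v - 65250)
  v^3 - 9v^2 + 123v - 630 = (-(1/440)v - 1911/38720)(-440v^2 + 13515v - 65250) + ((4969545/7744)v - 14908635/3872)
  -440v^2 + 13515v - 65250 = (-(681472/993909)v + 5614400/331303)((4969545/7744)v - 14908635/3872) + (0)
Last nonzero remainder: (4969545/7744)v - 14908635/3872. Dividing through by 4969545/7744 gives the monic gcd v - 6.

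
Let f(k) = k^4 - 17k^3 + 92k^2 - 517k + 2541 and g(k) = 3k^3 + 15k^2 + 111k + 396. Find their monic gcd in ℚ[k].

By polynomial division,
  k^4 - 17k^3 + 92k^2 - 517k + 2541 = ((1/3)k - 22/3)(3k^3 + 15k^2 + 111k + 396) + (165k^2 + 165k + 5445)
  3k^3 + 15k^2 + 111k + 396 = ((1/55)k + 4/55)(165k^2 + 165k + 5445) + (0)
Last nonzero remainder: 165k^2 + 165k + 5445. Dividing through by 165 gives the monic gcd k^2 + k + 33.

k^2 + k + 33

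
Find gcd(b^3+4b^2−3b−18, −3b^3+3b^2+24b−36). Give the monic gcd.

b^2+b−6

Apply the Euclidean algorithm:
  b^3+4b^2−3b−18 = (−1/3)(−3b^3+3b^2+24b−36) + (5b^2+5b−30)
  −3b^3+3b^2+24b−36 = (−(3/5)b+6/5)(5b^2+5b−30) + (0)
Last nonzero remainder: 5b^2+5b−30. Dividing through by 5 gives the monic gcd b^2+b−6.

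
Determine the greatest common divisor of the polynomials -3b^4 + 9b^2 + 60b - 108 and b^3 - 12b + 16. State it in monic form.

b^2 - 4b + 4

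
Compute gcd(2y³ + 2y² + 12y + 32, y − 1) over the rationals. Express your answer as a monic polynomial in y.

By polynomial division,
  2y³ + 2y² + 12y + 32 = (2y² + 4y + 16)(y − 1) + (48)
  y − 1 = ((1/48)y − 1/48)(48) + (0)
The last nonzero remainder is the constant 48, so the polynomials are coprime and gcd = 1.

1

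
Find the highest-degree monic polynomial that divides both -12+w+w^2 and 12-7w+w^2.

By polynomial division,
  w^2+w-12 = (w^2-7w+12) + (8w-24)
  w^2-7w+12 = ((1/8)w-1/2)(8w-24) + (0)
Last nonzero remainder: 8w-24. Dividing through by 8 gives the monic gcd w-3.

-3+w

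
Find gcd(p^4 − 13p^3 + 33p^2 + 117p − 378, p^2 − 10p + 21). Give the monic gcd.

p^2 − 10p + 21

Apply the Euclidean algorithm:
  p^4 − 13p^3 + 33p^2 + 117p − 378 = (p^2 − 3p − 18)(p^2 − 10p + 21) + (0)
The last nonzero remainder p^2 − 10p + 21 is already monic.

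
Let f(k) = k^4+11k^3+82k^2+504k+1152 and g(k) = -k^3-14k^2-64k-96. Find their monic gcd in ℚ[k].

k^2+10k+24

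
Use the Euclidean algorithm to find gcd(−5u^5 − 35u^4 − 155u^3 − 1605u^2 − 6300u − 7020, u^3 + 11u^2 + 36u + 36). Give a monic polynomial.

By polynomial division,
  −5u^5 − 35u^4 − 155u^3 − 1605u^2 − 6300u − 7020 = (−5u^2 + 20u − 195)(u^3 + 11u^2 + 36u + 36) + (0)
The last nonzero remainder u^3 + 11u^2 + 36u + 36 is already monic.

u^3 + 11u^2 + 36u + 36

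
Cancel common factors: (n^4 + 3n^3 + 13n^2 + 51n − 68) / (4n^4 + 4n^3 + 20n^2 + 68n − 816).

(n − 1)/(4n − 12)

Repeated division with remainder:
  n^4 + 3n^3 + 13n^2 + 51n − 68 = (1/4)(4n^4 + 4n^3 + 20n^2 + 68n − 816) + (2n^3 + 8n^2 + 34n + 136)
  4n^4 + 4n^3 + 20n^2 + 68n − 816 = (2n − 6)(2n^3 + 8n^2 + 34n + 136) + (0)
Last nonzero remainder: 2n^3 + 8n^2 + 34n + 136. Dividing through by 2 gives the monic gcd n^3 + 4n^2 + 17n + 68.
Cancel n^3 + 4n^2 + 17n + 68 from numerator and denominator to get the reduced form.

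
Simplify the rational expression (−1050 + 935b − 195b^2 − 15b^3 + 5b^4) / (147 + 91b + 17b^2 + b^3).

(−150 + 155b − 50b^2 + 5b^3)/(21 + 10b + b^2)

By polynomial division,
  5b^4 − 15b^3 − 195b^2 + 935b − 1050 = (5b − 100)(b^3 + 17b^2 + 91b + 147) + (1050b^2 + 9300b + 13650)
  b^3 + 17b^2 + 91b + 147 = ((1/1050)b + 19/2450)(1050b^2 + 9300b + 13650) + ((288/49)b + 288/7)
  1050b^2 + 9300b + 13650 = ((8575/48)b + 15925/48)((288/49)b + 288/7) + (0)
Last nonzero remainder: (288/49)b + 288/7. Dividing through by 288/49 gives the monic gcd b + 7.
Cancel b + 7 from numerator and denominator to get the reduced form.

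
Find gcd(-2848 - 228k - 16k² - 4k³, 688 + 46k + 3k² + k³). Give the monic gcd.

8 + k

Repeated division with remainder:
  -4k³ - 16k² - 228k - 2848 = (-4)(k³ + 3k² + 46k + 688) + (-4k² - 44k - 96)
  k³ + 3k² + 46k + 688 = (-(1/4)k + 2)(-4k² - 44k - 96) + (110k + 880)
  -4k² - 44k - 96 = (-(2/55)k - 6/55)(110k + 880) + (0)
Last nonzero remainder: 110k + 880. Dividing through by 110 gives the monic gcd k + 8.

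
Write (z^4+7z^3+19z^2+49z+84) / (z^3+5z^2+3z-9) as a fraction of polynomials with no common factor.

(z^3+4z^2+7z+28)/(z^2+2z-3)

By polynomial division,
  z^4+7z^3+19z^2+49z+84 = (z+2)(z^3+5z^2+3z-9) + (6z^2+52z+102)
  z^3+5z^2+3z-9 = ((1/6)z-11/18)(6z^2+52z+102) + ((160/9)z+160/3)
  6z^2+52z+102 = ((27/80)z+153/80)((160/9)z+160/3) + (0)
Last nonzero remainder: (160/9)z+160/3. Dividing through by 160/9 gives the monic gcd z+3.
Cancel z+3 from numerator and denominator to get the reduced form.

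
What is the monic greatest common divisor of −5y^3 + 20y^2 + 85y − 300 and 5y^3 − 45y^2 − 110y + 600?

By polynomial division,
  −5y^3 + 20y^2 + 85y − 300 = (−1)(5y^3 − 45y^2 − 110y + 600) + (−25y^2 − 25y + 300)
  5y^3 − 45y^2 − 110y + 600 = (−(1/5)y + 2)(−25y^2 − 25y + 300) + (0)
Last nonzero remainder: −25y^2 − 25y + 300. Dividing through by −25 gives the monic gcd y^2 + y − 12.

y^2 + y − 12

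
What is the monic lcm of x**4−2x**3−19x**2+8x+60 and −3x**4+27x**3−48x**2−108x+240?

Repeated division with remainder:
  x**4−2x**3−19x**2+8x+60 = (−1/3)(−3x**4+27x**3−48x**2−108x+240) + (7x**3−35x**2−28x+140)
  −3x**4+27x**3−48x**2−108x+240 = (−(3/7)x+12/7)(7x**3−35x**2−28x+140) + (0)
Last nonzero remainder: 7x**3−35x**2−28x+140. Dividing through by 7 gives the monic gcd x**3−5x**2−4x+20.
Then lcm(f, g) = f·g / gcd(f, g); expanding and making the result monic gives the answer.

x**5−6x**4−11x**3+84x**2+28x−240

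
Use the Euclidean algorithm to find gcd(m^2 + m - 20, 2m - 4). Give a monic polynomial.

1

By polynomial division,
  m^2 + m - 20 = ((1/2)m + 3/2)(2m - 4) + (-14)
  2m - 4 = (-(1/7)m + 2/7)(-14) + (0)
The last nonzero remainder is the constant -14, so the polynomials are coprime and gcd = 1.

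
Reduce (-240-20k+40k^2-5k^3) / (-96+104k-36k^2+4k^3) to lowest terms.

(60+20k-5k^2)/(24-20k+4k^2)

Repeated division with remainder:
  -5k^3+40k^2-20k-240 = (-5/4)(4k^3-36k^2+104k-96) + (-5k^2+110k-360)
  4k^3-36k^2+104k-96 = (-(4/5)k-52/5)(-5k^2+110k-360) + (960k-3840)
  -5k^2+110k-360 = (-(1/192)k+3/32)(960k-3840) + (0)
Last nonzero remainder: 960k-3840. Dividing through by 960 gives the monic gcd k-4.
Cancel k-4 from numerator and denominator to get the reduced form.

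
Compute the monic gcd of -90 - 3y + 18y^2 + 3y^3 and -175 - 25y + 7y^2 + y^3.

Repeated division with remainder:
  3y^3 + 18y^2 - 3y - 90 = (3)(y^3 + 7y^2 - 25y - 175) + (-3y^2 + 72y + 435)
  y^3 + 7y^2 - 25y - 175 = (-(1/3)y - 31/3)(-3y^2 + 72y + 435) + (864y + 4320)
  -3y^2 + 72y + 435 = (-(1/288)y + 29/288)(864y + 4320) + (0)
Last nonzero remainder: 864y + 4320. Dividing through by 864 gives the monic gcd y + 5.

5 + y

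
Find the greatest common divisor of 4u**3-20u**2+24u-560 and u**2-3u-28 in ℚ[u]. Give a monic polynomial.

Repeated division with remainder:
  4u**3-20u**2+24u-560 = (4u-8)(u**2-3u-28) + (112u-784)
  u**2-3u-28 = ((1/112)u+1/28)(112u-784) + (0)
Last nonzero remainder: 112u-784. Dividing through by 112 gives the monic gcd u-7.

u-7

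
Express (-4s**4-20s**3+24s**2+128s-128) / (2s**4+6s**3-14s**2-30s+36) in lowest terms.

By polynomial division,
  -4s**4-20s**3+24s**2+128s-128 = (-2)(2s**4+6s**3-14s**2-30s+36) + (-8s**3-4s**2+68s-56)
  2s**4+6s**3-14s**2-30s+36 = (-(1/4)s-5/8)(-8s**3-4s**2+68s-56) + ((1/2)s**2-(3/2)s+1)
  -8s**3-4s**2+68s-56 = (-16s-56)((1/2)s**2-(3/2)s+1) + (0)
Last nonzero remainder: (1/2)s**2-(3/2)s+1. Dividing through by 1/2 gives the monic gcd s**2-3s+2.
Cancel s**2-3s+2 from numerator and denominator to get the reduced form.

(-2s**2-16s-32)/(s**2+6s+9)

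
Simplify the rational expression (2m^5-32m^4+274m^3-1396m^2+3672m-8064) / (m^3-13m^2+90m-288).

Apply the Euclidean algorithm:
  2m^5-32m^4+274m^3-1396m^2+3672m-8064 = (2m^2-6m+16)(m^3-13m^2+90m-288) + (-72m^2+504m-3456)
  m^3-13m^2+90m-288 = (-(1/72)m+1/12)(-72m^2+504m-3456) + (0)
Last nonzero remainder: -72m^2+504m-3456. Dividing through by -72 gives the monic gcd m^2-7m+48.
Cancel m^2-7m+48 from numerator and denominator to get the reduced form.

(2m^3-18m^2+52m-168)/(m-6)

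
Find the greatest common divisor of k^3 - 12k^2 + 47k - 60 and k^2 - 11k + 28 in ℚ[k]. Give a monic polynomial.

k - 4

By polynomial division,
  k^3 - 12k^2 + 47k - 60 = (k - 1)(k^2 - 11k + 28) + (8k - 32)
  k^2 - 11k + 28 = ((1/8)k - 7/8)(8k - 32) + (0)
Last nonzero remainder: 8k - 32. Dividing through by 8 gives the monic gcd k - 4.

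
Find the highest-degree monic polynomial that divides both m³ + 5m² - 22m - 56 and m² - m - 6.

Apply the Euclidean algorithm:
  m³ + 5m² - 22m - 56 = (m + 6)(m² - m - 6) + (-10m - 20)
  m² - m - 6 = (-(1/10)m + 3/10)(-10m - 20) + (0)
Last nonzero remainder: -10m - 20. Dividing through by -10 gives the monic gcd m + 2.

m + 2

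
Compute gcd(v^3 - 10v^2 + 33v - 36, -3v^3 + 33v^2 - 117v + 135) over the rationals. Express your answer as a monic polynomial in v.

v^2 - 6v + 9

Apply the Euclidean algorithm:
  v^3 - 10v^2 + 33v - 36 = (-1/3)(-3v^3 + 33v^2 - 117v + 135) + (v^2 - 6v + 9)
  -3v^3 + 33v^2 - 117v + 135 = (-3v + 15)(v^2 - 6v + 9) + (0)
The last nonzero remainder v^2 - 6v + 9 is already monic.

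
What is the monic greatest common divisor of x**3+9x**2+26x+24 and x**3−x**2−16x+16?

Apply the Euclidean algorithm:
  x**3+9x**2+26x+24 = (x**3−x**2−16x+16) + (10x**2+42x+8)
  x**3−x**2−16x+16 = ((1/10)x−13/25)(10x**2+42x+8) + ((126/25)x+504/25)
  10x**2+42x+8 = ((125/63)x+25/63)((126/25)x+504/25) + (0)
Last nonzero remainder: (126/25)x+504/25. Dividing through by 126/25 gives the monic gcd x+4.

x+4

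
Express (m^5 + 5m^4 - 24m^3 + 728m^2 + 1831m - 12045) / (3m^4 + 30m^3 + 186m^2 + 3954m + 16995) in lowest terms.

By polynomial division,
  m^5 + 5m^4 - 24m^3 + 728m^2 + 1831m - 12045 = ((1/3)m - 5/3)(3m^4 + 30m^3 + 186m^2 + 3954m + 16995) + (-36m^3 - 280m^2 + 2756m + 16280)
  3m^4 + 30m^3 + 186m^2 + 3954m + 16995 = (-(1/12)m - 5/27)(-36m^3 - 280m^2 + 2756m + 16280) + ((9823/27)m^2 + (157168/27)m + 540265/27)
  -36m^3 - 280m^2 + 2756m + 16280 = (-(972/9823)m + 7992/9823)((9823/27)m^2 + (157168/27)m + 540265/27) + (0)
Last nonzero remainder: (9823/27)m^2 + (157168/27)m + 540265/27. Dividing through by 9823/27 gives the monic gcd m^2 + 16m + 55.
Cancel m^2 + 16m + 55 from numerator and denominator to get the reduced form.

(m^3 - 11m^2 + 97m - 219)/(3m^2 - 18m + 309)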